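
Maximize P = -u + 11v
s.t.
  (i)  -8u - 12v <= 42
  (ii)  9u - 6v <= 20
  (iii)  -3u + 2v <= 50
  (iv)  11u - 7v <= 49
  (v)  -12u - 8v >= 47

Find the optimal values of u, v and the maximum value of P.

u = -247/24, v = 153/16, maximum P = 5543/48

Extreme points and P = -u + 11v:
  (-171/13, 137/26) → P = 1849/26
  (-57/20, -8/5) → P = -59/4
  (-247/24, 153/16) → P = 5543/48

The optimum lies where -3u + 2v = 50 and -12u - 8v = 47.
Solving simultaneously gives u = -247/24, v = 153/16.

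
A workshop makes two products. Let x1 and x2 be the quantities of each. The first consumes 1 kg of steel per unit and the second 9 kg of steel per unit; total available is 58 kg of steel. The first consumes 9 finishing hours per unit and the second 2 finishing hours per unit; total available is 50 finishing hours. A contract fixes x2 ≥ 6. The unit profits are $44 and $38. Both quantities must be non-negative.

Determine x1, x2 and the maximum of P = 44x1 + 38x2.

x1 = 4, x2 = 6, maximum P = 404

Extreme points and P = 44x1 + 38x2:
  (0, 58/9) → P = 2204/9
  (0, 6) → P = 228
  (4, 6) → P = 404

The binding constraints are x1 + 9x2 = 58 and x2 = 6.
Solving simultaneously gives x1 = 4, x2 = 6.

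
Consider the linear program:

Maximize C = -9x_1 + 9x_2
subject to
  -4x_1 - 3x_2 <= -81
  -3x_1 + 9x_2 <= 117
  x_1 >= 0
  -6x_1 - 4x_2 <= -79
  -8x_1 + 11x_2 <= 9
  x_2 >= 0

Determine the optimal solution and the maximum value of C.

The feasible region is unbounded (it extends along (3, 1), (1, 0)), but C strictly decreases along every unbounded feasible direction, so there is no improving ray and the maximum is attained at a vertex.

At the optimal vertex, -4x_1 - 3x_2 = -81 and -8x_1 + 11x_2 = 9.
Solving simultaneously gives x_1 = 216/17, x_2 = 171/17.

x_1 = 216/17, x_2 = 171/17, maximum C = -405/17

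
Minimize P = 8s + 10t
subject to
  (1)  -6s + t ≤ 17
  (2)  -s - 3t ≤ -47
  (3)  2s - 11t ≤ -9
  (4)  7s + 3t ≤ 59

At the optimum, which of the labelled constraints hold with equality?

Corner points and P = 8s + 10t:
  (-4/19, 299/19) → P = 2958/19
  (8/25, 473/25) → P = 4794/25
  (2, 15) → P = 166

The minimum is at (-4/19, 299/19). Substituting into each constraint, equality holds for (1) and (2); the remaining constraints have slack.

(1) and (2)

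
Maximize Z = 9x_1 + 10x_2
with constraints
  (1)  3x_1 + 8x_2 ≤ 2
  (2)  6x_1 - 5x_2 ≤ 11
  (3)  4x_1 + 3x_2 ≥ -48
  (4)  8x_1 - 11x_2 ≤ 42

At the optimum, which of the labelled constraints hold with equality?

Feasible corners and Z = 9x_1 + 10x_2:
  (14/9, -1/3) → Z = 32/3
  (-390/23, 152/23) → Z = -1990/23
  (-89/26, -82/13) → Z = -2441/26
  (-201/34, -138/17) → Z = -4569/34

The maximum is at (14/9, -1/3). Substituting into each constraint, equality holds for (1) and (2); the remaining constraints have slack.

(1) and (2)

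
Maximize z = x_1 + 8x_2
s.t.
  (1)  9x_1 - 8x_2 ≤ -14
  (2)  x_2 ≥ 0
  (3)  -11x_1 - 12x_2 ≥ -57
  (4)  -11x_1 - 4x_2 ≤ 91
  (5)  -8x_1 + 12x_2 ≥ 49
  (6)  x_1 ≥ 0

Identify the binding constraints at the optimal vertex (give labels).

Feasible corners and z = x_1 + 8x_2:
  (8/19, 995/228) → z = 106/3
  (0, 19/4) → z = 38
  (0, 49/12) → z = 98/3

The maximum is at (0, 19/4). Substituting into each constraint, equality holds for (3) and (6); the remaining constraints have slack.

(3) and (6)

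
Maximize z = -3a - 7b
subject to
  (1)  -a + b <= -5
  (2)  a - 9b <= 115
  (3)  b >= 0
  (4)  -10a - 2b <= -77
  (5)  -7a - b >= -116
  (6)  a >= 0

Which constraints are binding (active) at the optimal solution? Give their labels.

Extreme points and z = -3a - 7b:
  (29/4, 9/4) → z = -75/2
  (121/8, 81/8) → z = -465/4
  (77/10, 0) → z = -231/10
  (116/7, 0) → z = -348/7

The maximum is at (77/10, 0). Substituting into each constraint, equality holds for (3) and (4); the remaining constraints have slack.

(3) and (4)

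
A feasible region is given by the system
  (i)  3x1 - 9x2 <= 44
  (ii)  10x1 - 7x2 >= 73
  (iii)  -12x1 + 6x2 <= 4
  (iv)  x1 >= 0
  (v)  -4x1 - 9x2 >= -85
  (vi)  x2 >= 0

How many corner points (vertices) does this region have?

Pairwise boundary intersections that survive every other constraint:
  (129/7, 79/63)
  (44/3, 0)
  (626/59, 279/59)
  (73/10, 0)

4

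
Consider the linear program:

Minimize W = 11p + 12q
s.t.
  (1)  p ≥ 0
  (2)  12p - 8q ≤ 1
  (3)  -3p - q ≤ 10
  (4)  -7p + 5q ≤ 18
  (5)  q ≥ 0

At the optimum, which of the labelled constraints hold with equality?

(1) and (5)

Feasible corners and W = 11p + 12q:
  (0, 18/5) → W = 216/5
  (0, 0) → W = 0
  (149/4, 223/4) → W = 4315/4
  (1/12, 0) → W = 11/12

The minimum is at (0, 0). Substituting into each constraint, equality holds for (1) and (5); the remaining constraints have slack.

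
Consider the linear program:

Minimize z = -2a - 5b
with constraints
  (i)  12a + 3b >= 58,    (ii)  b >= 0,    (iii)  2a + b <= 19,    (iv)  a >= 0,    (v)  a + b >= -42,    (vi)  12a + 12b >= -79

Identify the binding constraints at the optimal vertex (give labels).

Feasible corners and z = -2a - 5b:
  (29/6, 0) → z = -29/3
  (1/6, 56/3) → z = -281/3
  (19/2, 0) → z = -19

The minimum is at (1/6, 56/3). Substituting into each constraint, equality holds for (i) and (iii); the remaining constraints have slack.

(i) and (iii)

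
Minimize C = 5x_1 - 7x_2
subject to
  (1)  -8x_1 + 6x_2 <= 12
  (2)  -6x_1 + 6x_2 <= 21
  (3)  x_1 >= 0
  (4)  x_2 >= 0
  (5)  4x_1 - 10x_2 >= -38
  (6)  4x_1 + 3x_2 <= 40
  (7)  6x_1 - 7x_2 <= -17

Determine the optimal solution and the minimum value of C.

x_1 = 27/14, x_2 = 32/7, minimum C = -313/14

Feasible corners and C = 5x_1 - 7x_2:
  (27/14, 32/7) → C = -313/14
  (9/10, 16/5) → C = -179/10
  (3, 5) → C = -20

The binding constraints are -8x_1 + 6x_2 = 12 and 4x_1 - 10x_2 = -38.
Solving simultaneously gives x_1 = 27/14, x_2 = 32/7.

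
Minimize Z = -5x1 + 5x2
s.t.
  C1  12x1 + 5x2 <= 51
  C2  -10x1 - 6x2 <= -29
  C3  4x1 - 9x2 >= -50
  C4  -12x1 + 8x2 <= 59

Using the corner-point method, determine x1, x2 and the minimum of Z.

x1 = 161/22, x2 = -81/11, minimum Z = -1615/22

Extreme points and Z = -5x1 + 5x2:
  (161/22, -81/11) → Z = -1615/22
  (209/128, 201/32) → Z = 2975/128
  (-13/38, 308/57) → Z = 3275/114

The binding constraints are 12x1 + 5x2 = 51 and -10x1 - 6x2 = -29.
Solving simultaneously gives x1 = 161/22, x2 = -81/11.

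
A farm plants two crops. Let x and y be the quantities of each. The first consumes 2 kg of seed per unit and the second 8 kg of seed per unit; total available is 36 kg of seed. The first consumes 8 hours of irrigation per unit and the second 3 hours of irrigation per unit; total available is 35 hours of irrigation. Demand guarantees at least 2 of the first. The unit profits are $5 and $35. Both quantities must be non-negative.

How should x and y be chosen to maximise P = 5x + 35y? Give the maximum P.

Vertices and P = 5x + 35y:
  (35/8, 0) → P = 175/8
  (2, 0) → P = 10
  (86/29, 109/29) → P = 4245/29
  (2, 4) → P = 150

The optimum lies where 2x + 8y = 36 and x = 2.
Solving simultaneously gives x = 2, y = 4.

x = 2, y = 4, maximum P = 150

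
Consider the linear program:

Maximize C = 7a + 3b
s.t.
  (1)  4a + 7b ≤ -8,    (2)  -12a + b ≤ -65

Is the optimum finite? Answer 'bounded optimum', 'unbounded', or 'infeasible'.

From the feasible point (447/88, -89/22), moving in the direction (7, -4) keeps every constraint satisfied while C increases without bound.

unbounded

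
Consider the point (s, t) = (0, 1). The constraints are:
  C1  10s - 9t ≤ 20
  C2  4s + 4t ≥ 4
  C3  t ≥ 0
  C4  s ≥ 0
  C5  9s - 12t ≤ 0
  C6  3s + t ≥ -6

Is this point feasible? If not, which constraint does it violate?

feasible

C1: -9 ≤ 20 ✓
C2: 4 ≥ 4 ✓
C3: 1 ≥ 0 ✓
C4: 0 ≥ 0 ✓
C5: -12 ≤ 0 ✓
C6: 1 ≥ -6 ✓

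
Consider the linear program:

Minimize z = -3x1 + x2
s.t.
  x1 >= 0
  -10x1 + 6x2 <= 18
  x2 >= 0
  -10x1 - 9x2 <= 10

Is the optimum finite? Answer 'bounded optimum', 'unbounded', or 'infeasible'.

From the feasible point (0, 3), moving in the direction (6, 10) keeps every constraint satisfied while z decreases without bound.

unbounded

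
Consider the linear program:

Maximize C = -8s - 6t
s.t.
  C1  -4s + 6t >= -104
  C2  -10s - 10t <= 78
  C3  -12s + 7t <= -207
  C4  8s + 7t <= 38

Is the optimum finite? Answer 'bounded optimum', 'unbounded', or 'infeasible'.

Vertices and C = -8s - 6t:
  (257/22, -105/11) → C = -398/11
  (239/19, -170/19) → C = -892/19
  (49/4, -60/7) → C = -326/7
The feasible region has finitely many vertices and no improving ray; the maximum is -398/11 at (257/22, -105/11).

bounded optimum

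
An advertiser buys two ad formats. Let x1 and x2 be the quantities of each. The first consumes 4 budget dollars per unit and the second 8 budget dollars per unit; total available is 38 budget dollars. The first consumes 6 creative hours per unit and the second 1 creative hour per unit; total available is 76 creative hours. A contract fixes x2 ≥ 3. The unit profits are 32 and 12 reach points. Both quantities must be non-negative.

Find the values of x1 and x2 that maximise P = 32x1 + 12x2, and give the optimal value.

x1 = 7/2, x2 = 3, maximum P = 148

Extreme points and P = 32x1 + 12x2:
  (0, 19/4) → P = 57
  (0, 3) → P = 36
  (7/2, 3) → P = 148

The optimum lies where 4x1 + 8x2 = 38 and x2 = 3.
Solving simultaneously gives x1 = 7/2, x2 = 3.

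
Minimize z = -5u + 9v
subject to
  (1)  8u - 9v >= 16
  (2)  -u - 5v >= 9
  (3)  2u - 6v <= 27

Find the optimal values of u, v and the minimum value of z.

u = 81/16, v = -45/16, minimum z = -405/8

Feasible corners and z = -5u + 9v:
  (-1/49, -88/49) → z = -787/49
  (-49/10, -92/15) → z = -307/10
  (81/16, -45/16) → z = -405/8

The binding constraints are -u - 5v = 9 and 2u - 6v = 27.
Solving simultaneously gives u = 81/16, v = -45/16.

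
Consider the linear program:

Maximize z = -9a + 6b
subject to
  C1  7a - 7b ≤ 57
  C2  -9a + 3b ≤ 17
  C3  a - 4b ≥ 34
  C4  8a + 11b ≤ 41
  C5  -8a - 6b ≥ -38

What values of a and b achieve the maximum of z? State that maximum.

Corner points and z = -9a + 6b:
  (-145/21, -316/21) → z = -197/7
  (-10/21, -181/21) → z = -332/7
  (-170/33, -323/33) → z = -136/11

a = -170/33, b = -323/33, maximum z = -136/11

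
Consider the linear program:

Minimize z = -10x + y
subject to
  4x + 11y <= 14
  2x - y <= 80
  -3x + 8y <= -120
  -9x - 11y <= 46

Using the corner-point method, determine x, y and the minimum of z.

x = 447/13, y = -146/13, minimum z = -4616/13

Vertices and z = -10x + y:
  (447/13, -146/13) → z = -4616/13
  (1432/65, -438/65) → z = -14758/65
  (834/31, -812/31) → z = -9152/31
  (136/15, -58/5) → z = -1534/15

The optimum lies where 4x + 11y = 14 and 2x - y = 80.
Solving simultaneously gives x = 447/13, y = -146/13.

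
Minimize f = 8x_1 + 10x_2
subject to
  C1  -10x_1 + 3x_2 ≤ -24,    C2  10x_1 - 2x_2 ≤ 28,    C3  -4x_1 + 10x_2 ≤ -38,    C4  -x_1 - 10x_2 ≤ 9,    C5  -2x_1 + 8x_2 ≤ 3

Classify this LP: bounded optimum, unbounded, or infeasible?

infeasible

The boundaries -10x_1 + 3x_2 = -24 and -4x_1 + 10x_2 = -38 meet at (63/44, -71/22), but that point violates -x_1 - 10x_2 ≤ 9. Every candidate vertex is excluded by some other constraint, so the feasible region is empty.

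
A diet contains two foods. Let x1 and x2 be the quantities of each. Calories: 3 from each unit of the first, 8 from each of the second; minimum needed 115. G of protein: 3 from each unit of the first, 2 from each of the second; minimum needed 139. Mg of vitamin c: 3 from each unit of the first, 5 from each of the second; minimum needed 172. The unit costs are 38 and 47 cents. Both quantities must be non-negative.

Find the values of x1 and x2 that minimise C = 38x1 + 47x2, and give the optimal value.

x1 = 39, x2 = 11, minimum C = 1999

Extreme points and C = 38x1 + 47x2:
  (0, 139/2) → C = 6533/2
  (172/3, 0) → C = 6536/3
  (39, 11) → C = 1999
The feasible region is unbounded (it extends along (0, 1), (1, 0)), but C strictly increases along every unbounded feasible direction, so there is no improving ray and the minimum is attained at a vertex.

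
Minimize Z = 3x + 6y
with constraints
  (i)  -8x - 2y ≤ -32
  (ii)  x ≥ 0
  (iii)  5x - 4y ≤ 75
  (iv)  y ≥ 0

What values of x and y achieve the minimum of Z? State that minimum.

Extreme points and Z = 3x + 6y:
  (0, 16) → Z = 96
  (4, 0) → Z = 12
  (15, 0) → Z = 45
The feasible region is unbounded (it extends along (0, 1), (4, 5)), but Z strictly increases along every unbounded feasible direction, so there is no improving ray and the minimum is attained at a vertex.

At the optimal vertex, -8x - 2y = -32 and y = 0.
Solving simultaneously gives x = 4, y = 0.

x = 4, y = 0, minimum Z = 12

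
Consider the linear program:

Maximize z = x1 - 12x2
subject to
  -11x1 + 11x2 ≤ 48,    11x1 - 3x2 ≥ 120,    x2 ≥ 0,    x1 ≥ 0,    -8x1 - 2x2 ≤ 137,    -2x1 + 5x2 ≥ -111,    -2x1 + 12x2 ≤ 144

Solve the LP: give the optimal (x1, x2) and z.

x1 = 111/2, x2 = 0, maximum z = 111/2

Feasible corners and z = x1 - 12x2:
  (120/11, 0) → z = 120/11
  (104/7, 304/21) → z = -1112/7
  (111/2, 0) → z = 111/2
  (1026/7, 255/7) → z = -2034/7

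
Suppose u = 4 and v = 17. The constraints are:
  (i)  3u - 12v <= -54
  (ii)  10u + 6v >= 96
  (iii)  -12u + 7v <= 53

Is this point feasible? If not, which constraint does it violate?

Constraint (iii): -12u + 7v = 71, which is not ≤ 53. All other constraints are satisfied.

not feasible — violates (iii)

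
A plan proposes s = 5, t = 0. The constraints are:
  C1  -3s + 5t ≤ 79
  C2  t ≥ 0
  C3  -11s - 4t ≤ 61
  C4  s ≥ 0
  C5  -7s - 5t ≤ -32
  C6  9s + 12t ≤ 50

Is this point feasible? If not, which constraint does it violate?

feasible

C1: -15 ≤ 79 ✓
C2: 0 ≥ 0 ✓
C3: -55 ≤ 61 ✓
C4: 5 ≥ 0 ✓
C5: -35 ≤ -32 ✓
C6: 45 ≤ 50 ✓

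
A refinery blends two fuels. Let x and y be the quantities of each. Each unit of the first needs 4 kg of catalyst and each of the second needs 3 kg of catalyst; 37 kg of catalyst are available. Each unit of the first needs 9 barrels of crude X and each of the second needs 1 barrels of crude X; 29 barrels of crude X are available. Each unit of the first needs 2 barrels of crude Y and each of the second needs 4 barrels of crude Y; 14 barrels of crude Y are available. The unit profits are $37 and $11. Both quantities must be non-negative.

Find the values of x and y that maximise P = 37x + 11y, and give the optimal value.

x = 3, y = 2, maximum P = 133

Extreme points and P = 37x + 11y:
  (0, 0) → P = 0
  (0, 7/2) → P = 77/2
  (29/9, 0) → P = 1073/9
  (3, 2) → P = 133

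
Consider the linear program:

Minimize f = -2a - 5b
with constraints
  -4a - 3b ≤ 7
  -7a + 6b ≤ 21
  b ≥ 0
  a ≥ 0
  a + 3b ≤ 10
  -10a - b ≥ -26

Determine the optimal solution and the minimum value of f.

Extreme points and f = -2a - 5b:
  (0, 0) → f = 0
  (13/5, 0) → f = -26/5
  (0, 10/3) → f = -50/3
  (68/29, 74/29) → f = -506/29

a = 68/29, b = 74/29, minimum f = -506/29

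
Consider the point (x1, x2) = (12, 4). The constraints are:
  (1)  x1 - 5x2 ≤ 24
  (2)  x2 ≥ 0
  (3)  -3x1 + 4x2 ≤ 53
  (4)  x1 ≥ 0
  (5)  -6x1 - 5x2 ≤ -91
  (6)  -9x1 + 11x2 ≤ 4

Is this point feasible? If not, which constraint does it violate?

(1): -8 ≤ 24 ✓
(2): 4 ≥ 0 ✓
(3): -20 ≤ 53 ✓
(4): 12 ≥ 0 ✓
(5): -92 ≤ -91 ✓
(6): -64 ≤ 4 ✓

feasible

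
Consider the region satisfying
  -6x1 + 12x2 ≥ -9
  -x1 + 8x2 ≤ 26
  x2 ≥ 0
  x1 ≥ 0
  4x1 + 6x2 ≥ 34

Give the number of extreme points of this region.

Pairwise boundary intersections that survive every other constraint:
  (32/3, 55/12)
  (11/2, 2)
  (58/19, 69/19)

3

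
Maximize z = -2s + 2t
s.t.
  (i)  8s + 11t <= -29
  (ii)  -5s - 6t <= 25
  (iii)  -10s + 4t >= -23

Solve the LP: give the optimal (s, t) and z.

s = -101/7, t = 55/7, maximum z = 312/7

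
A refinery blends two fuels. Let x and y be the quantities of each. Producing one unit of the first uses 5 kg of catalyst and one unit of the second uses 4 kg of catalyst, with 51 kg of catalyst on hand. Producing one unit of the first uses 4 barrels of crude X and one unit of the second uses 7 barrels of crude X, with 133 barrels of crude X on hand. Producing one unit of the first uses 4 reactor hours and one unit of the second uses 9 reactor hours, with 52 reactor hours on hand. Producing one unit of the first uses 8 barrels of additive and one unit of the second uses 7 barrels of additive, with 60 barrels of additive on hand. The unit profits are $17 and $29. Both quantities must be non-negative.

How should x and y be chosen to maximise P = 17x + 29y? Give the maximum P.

x = 4, y = 4, maximum P = 184

Feasible corners and P = 17x + 29y:
  (0, 0) → P = 0
  (0, 52/9) → P = 1508/9
  (15/2, 0) → P = 255/2
  (4, 4) → P = 184

The optimum lies where 4x + 9y = 52 and 8x + 7y = 60.
Solving simultaneously gives x = 4, y = 4.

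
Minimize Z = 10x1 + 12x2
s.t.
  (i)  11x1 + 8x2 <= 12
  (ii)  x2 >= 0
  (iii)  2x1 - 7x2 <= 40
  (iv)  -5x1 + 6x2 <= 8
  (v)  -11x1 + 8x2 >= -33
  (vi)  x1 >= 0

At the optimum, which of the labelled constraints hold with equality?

(ii) and (vi)

Extreme points and Z = 10x1 + 12x2:
  (12/11, 0) → Z = 120/11
  (4/53, 74/53) → Z = 928/53
  (0, 0) → Z = 0
  (0, 4/3) → Z = 16

The minimum is at (0, 0). Substituting into each constraint, equality holds for (ii) and (vi); the remaining constraints have slack.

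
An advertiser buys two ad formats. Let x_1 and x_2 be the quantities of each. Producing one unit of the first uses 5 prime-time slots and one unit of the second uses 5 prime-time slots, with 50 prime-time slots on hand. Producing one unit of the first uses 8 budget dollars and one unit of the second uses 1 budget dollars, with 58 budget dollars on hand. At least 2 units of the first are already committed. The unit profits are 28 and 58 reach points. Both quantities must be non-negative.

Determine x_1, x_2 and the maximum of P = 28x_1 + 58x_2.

x_1 = 2, x_2 = 8, maximum P = 520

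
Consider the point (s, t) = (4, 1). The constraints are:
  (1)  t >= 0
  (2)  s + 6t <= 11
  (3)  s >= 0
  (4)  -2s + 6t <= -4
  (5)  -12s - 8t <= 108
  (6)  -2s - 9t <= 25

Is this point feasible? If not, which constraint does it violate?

Constraint (4): -2s + 6t = -2, which is not ≤ -4. All other constraints are satisfied.

not feasible — violates (4)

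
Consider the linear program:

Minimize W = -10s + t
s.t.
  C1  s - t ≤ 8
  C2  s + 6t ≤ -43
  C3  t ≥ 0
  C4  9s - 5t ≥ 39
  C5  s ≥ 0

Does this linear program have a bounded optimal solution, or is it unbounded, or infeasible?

infeasible

The boundaries s - t = 8 and s + 6t = -43 meet at (5/7, -51/7), but that point violates t ≥ 0. Every candidate vertex is excluded by some other constraint, so the feasible region is empty.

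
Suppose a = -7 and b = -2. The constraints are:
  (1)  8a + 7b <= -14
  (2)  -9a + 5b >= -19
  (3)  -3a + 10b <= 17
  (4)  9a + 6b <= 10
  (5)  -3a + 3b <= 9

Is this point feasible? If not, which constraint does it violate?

not feasible — violates (5)

Constraint (5): -3a + 3b = 15, which is not ≤ 9. All other constraints are satisfied.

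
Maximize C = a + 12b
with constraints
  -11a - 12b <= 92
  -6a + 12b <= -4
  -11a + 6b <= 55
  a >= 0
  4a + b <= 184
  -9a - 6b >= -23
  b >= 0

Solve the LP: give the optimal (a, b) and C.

a = 25/12, b = 17/24, maximum C = 127/12

Extreme points and C = a + 12b:
  (25/12, 17/24) → C = 127/12
  (2/3, 0) → C = 2/3
  (23/9, 0) → C = 23/9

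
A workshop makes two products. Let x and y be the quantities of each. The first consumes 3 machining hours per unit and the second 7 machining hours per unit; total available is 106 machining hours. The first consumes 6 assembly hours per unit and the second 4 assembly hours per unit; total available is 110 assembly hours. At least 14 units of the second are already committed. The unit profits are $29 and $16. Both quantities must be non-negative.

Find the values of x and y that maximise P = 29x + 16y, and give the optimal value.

Feasible corners and P = 29x + 16y:
  (0, 106/7) → P = 1696/7
  (0, 14) → P = 224
  (8/3, 14) → P = 904/3

x = 8/3, y = 14, maximum P = 904/3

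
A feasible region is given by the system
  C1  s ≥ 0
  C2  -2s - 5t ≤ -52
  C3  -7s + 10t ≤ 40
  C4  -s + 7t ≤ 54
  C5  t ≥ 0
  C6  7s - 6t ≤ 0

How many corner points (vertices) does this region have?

4

The feasible vertices (each the meet of two boundaries and inside every other half-plane) are:
  (64/11, 444/55)
  (312/47, 364/47)
  (20/3, 26/3)
  (324/43, 378/43)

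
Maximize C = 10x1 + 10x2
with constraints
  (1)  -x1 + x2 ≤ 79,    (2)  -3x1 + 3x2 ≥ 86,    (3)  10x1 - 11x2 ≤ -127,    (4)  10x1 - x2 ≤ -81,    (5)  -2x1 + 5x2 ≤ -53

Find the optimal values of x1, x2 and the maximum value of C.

x1 = -589/9, x2 = -331/9, maximum C = -9200/9

Corner points and C = 10x1 + 10x2:
  (-742, -663) → C = -14050
  (-448/3, -211/3) → C = -6590/3
  (-565/3, -479/3) → C = -3480
  (-589/9, -331/9) → C = -9200/9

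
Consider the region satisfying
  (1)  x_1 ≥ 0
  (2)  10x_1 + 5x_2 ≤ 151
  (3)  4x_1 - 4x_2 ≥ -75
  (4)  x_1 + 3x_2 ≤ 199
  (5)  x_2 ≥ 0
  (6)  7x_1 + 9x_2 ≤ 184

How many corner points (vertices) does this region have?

Intersecting each pair of boundary lines and keeping only the points that satisfy every inequality leaves:
  (0, 75/4)
  (0, 0)
  (151/10, 0)
  (439/55, 783/55)
  (61/64, 1261/64)

5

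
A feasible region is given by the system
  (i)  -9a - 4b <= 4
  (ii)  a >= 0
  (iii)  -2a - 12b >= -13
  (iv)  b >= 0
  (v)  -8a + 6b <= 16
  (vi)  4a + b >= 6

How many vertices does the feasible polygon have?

3

Pairwise boundary intersections that survive every other constraint:
  (13/2, 0)
  (59/46, 20/23)
  (3/2, 0)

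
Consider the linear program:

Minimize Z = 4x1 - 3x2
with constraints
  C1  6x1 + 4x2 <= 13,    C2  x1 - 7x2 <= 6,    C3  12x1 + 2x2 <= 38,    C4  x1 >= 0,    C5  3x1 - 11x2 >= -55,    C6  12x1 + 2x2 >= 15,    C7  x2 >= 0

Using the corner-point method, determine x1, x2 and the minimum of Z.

x1 = 17/18, x2 = 11/6, minimum Z = -31/18

Vertices and Z = 4x1 - 3x2:
  (17/18, 11/6) → Z = -31/18
  (13/6, 0) → Z = 26/3
  (5/4, 0) → Z = 5

The binding constraints are 6x1 + 4x2 = 13 and 12x1 + 2x2 = 15.
Solving simultaneously gives x1 = 17/18, x2 = 11/6.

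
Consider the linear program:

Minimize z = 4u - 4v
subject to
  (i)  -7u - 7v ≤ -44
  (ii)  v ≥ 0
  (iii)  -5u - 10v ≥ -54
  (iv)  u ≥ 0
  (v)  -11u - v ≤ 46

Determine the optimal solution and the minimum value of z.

Feasible corners and z = 4u - 4v:
  (44/7, 0) → z = 176/7
  (62/35, 158/35) → z = -384/35
  (54/5, 0) → z = 216/5

u = 62/35, v = 158/35, minimum z = -384/35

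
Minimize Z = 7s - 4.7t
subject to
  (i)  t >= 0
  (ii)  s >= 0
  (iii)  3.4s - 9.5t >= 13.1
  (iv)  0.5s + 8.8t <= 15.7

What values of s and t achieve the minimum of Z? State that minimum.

s = 131/34, t = 0, minimum Z = 917/34

Feasible corners and Z = 7s - 4.7t:
  (131/34, 0) → Z = 917/34
  (157/5, 0) → Z = 1099/5
  (26443/3467, 4683/3467) → Z = 1630909/34670

The binding constraints are t = 0 and 3.4s - 9.5t = 13.1.
Solving simultaneously gives s = 131/34, t = 0.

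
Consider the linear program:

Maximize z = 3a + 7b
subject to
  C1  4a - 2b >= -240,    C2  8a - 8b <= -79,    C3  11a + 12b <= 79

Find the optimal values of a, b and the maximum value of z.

a = -1361/35, b = 1478/35, maximum z = 6263/35

Corner points and z = 3a + 7b:
  (-881/8, -401/4) → z = -8257/8
  (-1361/35, 1478/35) → z = 6263/35
  (-79/46, 1501/184) → z = 9559/184

The binding constraints are 4a - 2b = -240 and 11a + 12b = 79.
Solving simultaneously gives a = -1361/35, b = 1478/35.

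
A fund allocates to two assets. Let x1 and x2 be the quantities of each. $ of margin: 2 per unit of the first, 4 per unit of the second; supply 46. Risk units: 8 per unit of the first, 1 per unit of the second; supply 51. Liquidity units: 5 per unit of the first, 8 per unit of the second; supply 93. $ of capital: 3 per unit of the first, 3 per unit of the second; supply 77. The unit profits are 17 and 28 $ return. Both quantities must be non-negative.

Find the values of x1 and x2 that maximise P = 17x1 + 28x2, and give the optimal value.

Feasible corners and P = 17x1 + 28x2:
  (0, 0) → P = 0
  (0, 23/2) → P = 322
  (51/8, 0) → P = 867/8
  (1, 11) → P = 325
  (315/59, 489/59) → P = 19047/59

At the optimal vertex, 2x1 + 4x2 = 46 and 5x1 + 8x2 = 93.
Solving simultaneously gives x1 = 1, x2 = 11.

x1 = 1, x2 = 11, maximum P = 325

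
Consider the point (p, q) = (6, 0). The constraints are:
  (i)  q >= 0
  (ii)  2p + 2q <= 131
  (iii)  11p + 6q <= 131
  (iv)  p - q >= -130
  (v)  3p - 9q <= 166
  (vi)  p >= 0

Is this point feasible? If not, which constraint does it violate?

feasible

(i): 0 ≥ 0 ✓
(ii): 12 ≤ 131 ✓
(iii): 66 ≤ 131 ✓
(iv): 6 ≥ -130 ✓
(v): 18 ≤ 166 ✓
(vi): 6 ≥ 0 ✓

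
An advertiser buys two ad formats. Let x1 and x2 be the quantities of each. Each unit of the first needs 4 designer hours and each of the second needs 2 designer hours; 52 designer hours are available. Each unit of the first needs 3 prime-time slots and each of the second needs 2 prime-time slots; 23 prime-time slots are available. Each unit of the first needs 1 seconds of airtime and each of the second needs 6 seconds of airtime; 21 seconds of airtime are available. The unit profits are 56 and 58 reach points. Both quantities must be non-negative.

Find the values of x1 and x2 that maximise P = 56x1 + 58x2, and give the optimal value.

Extreme points and P = 56x1 + 58x2:
  (0, 0) → P = 0
  (0, 7/2) → P = 203
  (23/3, 0) → P = 1288/3
  (6, 5/2) → P = 481

The optimum lies where 3x1 + 2x2 = 23 and x1 + 6x2 = 21.
Solving simultaneously gives x1 = 6, x2 = 5/2.

x1 = 6, x2 = 5/2, maximum P = 481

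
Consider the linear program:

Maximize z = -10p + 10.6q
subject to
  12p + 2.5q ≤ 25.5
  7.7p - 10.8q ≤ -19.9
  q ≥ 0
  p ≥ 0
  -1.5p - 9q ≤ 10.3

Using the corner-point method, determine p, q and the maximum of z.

p = 0, q = 10.2, maximum z = 108.12

Feasible corners and z = -10p + 10.6q:
  (4513/2977, 8703/2977) → z = 235609/14885
  (0, 51/5) → z = 2703/25
  (0, 199/108) → z = 10547/540

The optimum lies where 12p + 2.5q = 25.5 and p = 0.
Solving simultaneously gives p = 0, q = 51/5.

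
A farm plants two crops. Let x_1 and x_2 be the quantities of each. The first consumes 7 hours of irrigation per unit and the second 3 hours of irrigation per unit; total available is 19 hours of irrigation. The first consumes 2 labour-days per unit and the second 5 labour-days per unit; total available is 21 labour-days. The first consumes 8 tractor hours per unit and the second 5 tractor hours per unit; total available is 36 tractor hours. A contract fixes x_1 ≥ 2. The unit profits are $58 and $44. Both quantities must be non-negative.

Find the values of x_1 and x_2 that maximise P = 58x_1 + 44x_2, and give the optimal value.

Corner points and P = 58x_1 + 44x_2:
  (19/7, 0) → P = 1102/7
  (2, 0) → P = 116
  (2, 5/3) → P = 568/3

At the optimal vertex, 7x_1 + 3x_2 = 19 and x_1 = 2.
Solving simultaneously gives x_1 = 2, x_2 = 5/3.

x_1 = 2, x_2 = 5/3, maximum P = 568/3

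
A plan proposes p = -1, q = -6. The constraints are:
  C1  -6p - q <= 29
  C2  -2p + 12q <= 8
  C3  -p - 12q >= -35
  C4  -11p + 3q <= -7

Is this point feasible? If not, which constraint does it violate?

feasible

C1: 12 ≤ 29 ✓
C2: -70 ≤ 8 ✓
C3: 73 ≥ -35 ✓
C4: -7 ≤ -7 ✓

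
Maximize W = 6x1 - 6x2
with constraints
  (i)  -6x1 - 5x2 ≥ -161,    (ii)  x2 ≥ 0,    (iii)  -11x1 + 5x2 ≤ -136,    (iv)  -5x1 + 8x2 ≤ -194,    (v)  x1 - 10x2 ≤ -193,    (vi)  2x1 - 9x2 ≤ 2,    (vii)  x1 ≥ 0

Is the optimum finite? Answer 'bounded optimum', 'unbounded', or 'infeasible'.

The boundaries -5x1 + 8x2 = -194 and x1 - 10x2 = -193 meet at (1742/21, 1159/42), but that point violates -6x1 - 5x2 ≥ -161. Every candidate vertex is excluded by some other constraint, so the feasible region is empty.

infeasible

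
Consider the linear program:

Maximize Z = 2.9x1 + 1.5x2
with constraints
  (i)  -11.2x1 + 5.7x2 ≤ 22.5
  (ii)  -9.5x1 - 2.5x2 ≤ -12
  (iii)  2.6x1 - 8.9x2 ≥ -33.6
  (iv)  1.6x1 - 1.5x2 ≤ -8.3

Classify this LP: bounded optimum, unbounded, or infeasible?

The boundaries -11.2x1 + 5.7x2 = 22.5 and 1.6x1 - 1.5x2 = -8.3 meet at (1.765625, 89/12), but that point violates 2.6x1 - 8.9x2 ≥ -33.6. Every candidate vertex is excluded by some other constraint, so the feasible region is empty.

infeasible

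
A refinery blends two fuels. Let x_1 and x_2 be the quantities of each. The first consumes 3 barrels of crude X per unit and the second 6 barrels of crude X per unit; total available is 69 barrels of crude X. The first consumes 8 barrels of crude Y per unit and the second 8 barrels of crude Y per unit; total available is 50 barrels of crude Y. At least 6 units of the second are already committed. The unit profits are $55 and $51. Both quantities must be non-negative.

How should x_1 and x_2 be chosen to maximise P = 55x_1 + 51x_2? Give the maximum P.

x_1 = 1/4, x_2 = 6, maximum P = 1279/4

Feasible corners and P = 55x_1 + 51x_2:
  (0, 25/4) → P = 1275/4
  (0, 6) → P = 306
  (1/4, 6) → P = 1279/4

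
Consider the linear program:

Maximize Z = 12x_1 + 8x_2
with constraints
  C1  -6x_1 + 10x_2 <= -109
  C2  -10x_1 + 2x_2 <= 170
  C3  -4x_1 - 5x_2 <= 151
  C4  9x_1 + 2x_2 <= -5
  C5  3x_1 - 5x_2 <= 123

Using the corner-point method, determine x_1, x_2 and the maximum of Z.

x_1 = 28/17, x_2 = -337/34, maximum Z = -1012/17

Corner points and Z = 12x_1 + 8x_2:
  (-193/14, -671/35) → Z = -1594/5
  (28/17, -337/34) → Z = -1012/17
  (-4, -27) → Z = -264
  (13/3, -22) → Z = -124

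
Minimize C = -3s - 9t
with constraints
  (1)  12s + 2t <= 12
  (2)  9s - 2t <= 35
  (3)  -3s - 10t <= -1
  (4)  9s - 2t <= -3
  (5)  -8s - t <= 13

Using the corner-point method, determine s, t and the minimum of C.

Vertices and C = -3s - 9t:
  (3/7, 24/7) → C = -225/7
  (-19/2, 63) → C = -1077/2
  (-7/24, 3/16) → C = -13/16
  (-131/77, 47/77) → C = -30/77

s = -19/2, t = 63, minimum C = -1077/2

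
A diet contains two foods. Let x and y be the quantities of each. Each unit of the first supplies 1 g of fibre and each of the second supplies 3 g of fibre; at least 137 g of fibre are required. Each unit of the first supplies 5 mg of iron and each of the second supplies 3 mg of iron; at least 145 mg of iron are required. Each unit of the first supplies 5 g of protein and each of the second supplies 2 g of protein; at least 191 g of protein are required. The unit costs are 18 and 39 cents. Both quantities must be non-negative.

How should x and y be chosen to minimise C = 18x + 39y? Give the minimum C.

Feasible corners and C = 18x + 39y:
  (0, 191/2) → C = 7449/2
  (137, 0) → C = 2466
  (23, 38) → C = 1896
The feasible region is unbounded (it extends along (0, 1), (1, 0)), but C strictly increases along every unbounded feasible direction, so there is no improving ray and the minimum is attained at a vertex.

At the optimal vertex, x + 3y = 137 and 5x + 2y = 191.
Solving simultaneously gives x = 23, y = 38.

x = 23, y = 38, minimum C = 1896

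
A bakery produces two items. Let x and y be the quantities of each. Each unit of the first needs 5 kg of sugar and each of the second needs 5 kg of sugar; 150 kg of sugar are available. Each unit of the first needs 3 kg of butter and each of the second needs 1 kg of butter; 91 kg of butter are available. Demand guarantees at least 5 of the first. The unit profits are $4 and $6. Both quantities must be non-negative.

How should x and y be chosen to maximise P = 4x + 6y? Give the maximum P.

At the optimal vertex, 5x + 5y = 150 and x = 5.
Solving simultaneously gives x = 5, y = 25.

x = 5, y = 25, maximum P = 170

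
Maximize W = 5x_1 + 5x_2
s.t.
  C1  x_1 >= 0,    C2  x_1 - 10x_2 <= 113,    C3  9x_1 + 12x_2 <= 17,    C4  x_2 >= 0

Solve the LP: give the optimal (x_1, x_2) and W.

x_1 = 17/9, x_2 = 0, maximum W = 85/9

Vertices and W = 5x_1 + 5x_2:
  (0, 17/12) → W = 85/12
  (0, 0) → W = 0
  (17/9, 0) → W = 85/9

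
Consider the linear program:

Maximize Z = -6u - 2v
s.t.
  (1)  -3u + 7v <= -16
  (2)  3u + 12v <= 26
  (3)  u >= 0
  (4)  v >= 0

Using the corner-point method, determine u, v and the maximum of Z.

u = 16/3, v = 0, maximum Z = -32

Vertices and Z = -6u - 2v:
  (374/57, 10/19) → Z = -768/19
  (16/3, 0) → Z = -32
  (26/3, 0) → Z = -52

At the optimal vertex, -3u + 7v = -16 and v = 0.
Solving simultaneously gives u = 16/3, v = 0.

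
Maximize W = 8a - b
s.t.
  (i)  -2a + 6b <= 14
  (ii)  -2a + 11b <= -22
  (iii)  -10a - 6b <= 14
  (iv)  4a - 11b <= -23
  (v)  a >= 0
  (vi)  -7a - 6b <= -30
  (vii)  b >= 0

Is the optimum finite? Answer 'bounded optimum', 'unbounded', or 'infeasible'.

infeasible

The boundaries -2a + 6b = 14 and 4a - 11b = -23 meet at (8, 5), but that point violates -2a + 11b ≤ -22. Every candidate vertex is excluded by some other constraint, so the feasible region is empty.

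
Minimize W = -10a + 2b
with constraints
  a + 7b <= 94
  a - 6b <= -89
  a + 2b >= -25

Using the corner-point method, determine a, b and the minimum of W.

a = -59/13, b = 183/13, minimum W = 956/13

Extreme points and W = -10a + 2b:
  (-59/13, 183/13) → W = 956/13
  (-363/5, 119/5) → W = 3868/5
  (-41, 8) → W = 426

The binding constraints are a + 7b = 94 and a - 6b = -89.
Solving simultaneously gives a = -59/13, b = 183/13.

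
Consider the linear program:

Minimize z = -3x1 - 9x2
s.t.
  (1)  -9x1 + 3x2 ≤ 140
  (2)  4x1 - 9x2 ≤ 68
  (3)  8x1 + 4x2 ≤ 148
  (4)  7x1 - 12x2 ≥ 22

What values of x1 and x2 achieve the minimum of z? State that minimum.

Feasible corners and z = -3x1 - 9x2:
  (-488/23, -1172/69) → z = 4980/23
  (-582/29, -1178/87) → z = 5280/29
  (401/22, 6/11) → z = -1311/22
  (466/31, 215/31) → z = -3333/31

x1 = 466/31, x2 = 215/31, minimum z = -3333/31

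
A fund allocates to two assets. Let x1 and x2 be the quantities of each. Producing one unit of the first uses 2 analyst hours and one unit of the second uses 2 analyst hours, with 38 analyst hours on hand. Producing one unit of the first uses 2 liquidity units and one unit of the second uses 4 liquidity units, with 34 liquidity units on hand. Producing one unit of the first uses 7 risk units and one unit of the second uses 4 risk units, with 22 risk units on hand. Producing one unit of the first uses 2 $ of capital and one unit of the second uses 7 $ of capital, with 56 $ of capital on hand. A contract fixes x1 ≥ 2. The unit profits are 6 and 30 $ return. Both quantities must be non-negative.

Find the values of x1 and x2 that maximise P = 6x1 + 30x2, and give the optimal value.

x1 = 2, x2 = 2, maximum P = 72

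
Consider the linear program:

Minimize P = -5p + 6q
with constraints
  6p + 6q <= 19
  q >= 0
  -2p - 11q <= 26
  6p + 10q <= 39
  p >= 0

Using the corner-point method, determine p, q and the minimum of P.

Extreme points and P = -5p + 6q:
  (19/6, 0) → P = -95/6
  (0, 19/6) → P = 19
  (0, 0) → P = 0

At the optimal vertex, 6p + 6q = 19 and q = 0.
Solving simultaneously gives p = 19/6, q = 0.

p = 19/6, q = 0, minimum P = -95/6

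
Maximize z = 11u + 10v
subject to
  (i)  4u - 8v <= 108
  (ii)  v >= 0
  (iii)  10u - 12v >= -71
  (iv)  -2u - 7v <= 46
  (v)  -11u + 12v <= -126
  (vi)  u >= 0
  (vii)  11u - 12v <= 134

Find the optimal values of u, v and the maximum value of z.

u = 205, v = 707/4, maximum z = 8045/2

Feasible corners and z = 11u + 10v:
  (126/11, 0) → z = 126
  (134/11, 0) → z = 134
  (197, 2041/12) → z = 23207/6
  (205, 707/4) → z = 8045/2

The binding constraints are 10u - 12v = -71 and 11u - 12v = 134.
Solving simultaneously gives u = 205, v = 707/4.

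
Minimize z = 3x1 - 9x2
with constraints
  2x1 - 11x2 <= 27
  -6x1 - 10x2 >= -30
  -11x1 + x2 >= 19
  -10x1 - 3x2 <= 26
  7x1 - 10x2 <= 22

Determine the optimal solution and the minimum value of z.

x1 = -175/41, x2 = 228/41, minimum z = -2577/41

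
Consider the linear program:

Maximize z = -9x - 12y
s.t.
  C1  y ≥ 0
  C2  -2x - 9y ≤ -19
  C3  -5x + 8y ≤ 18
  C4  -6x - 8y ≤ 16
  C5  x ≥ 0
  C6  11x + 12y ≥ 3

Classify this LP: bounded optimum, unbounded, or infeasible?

Feasible corners and z = -9x - 12y:
  (19/2, 0) → z = -171/2
  (0, 19/9) → z = -76/3
  (0, 9/4) → z = -27
The feasible region has finitely many vertices and no improving ray; the maximum is -76/3 at (0, 19/9).

bounded optimum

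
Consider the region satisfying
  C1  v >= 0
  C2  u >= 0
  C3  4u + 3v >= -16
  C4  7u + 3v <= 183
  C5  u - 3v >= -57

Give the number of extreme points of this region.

The feasible vertices (each the meet of two boundaries and inside every other half-plane) are:
  (0, 0)
  (183/7, 0)
  (0, 19)
  (63/4, 97/4)

4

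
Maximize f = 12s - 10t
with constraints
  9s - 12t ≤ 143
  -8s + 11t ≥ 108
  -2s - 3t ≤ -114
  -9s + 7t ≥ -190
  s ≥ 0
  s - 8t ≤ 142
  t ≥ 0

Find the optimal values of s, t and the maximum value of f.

s = 2846/43, t = 2492/43, maximum f = 9232/43

Feasible corners and f = 12s - 10t:
  (465/23, 564/23) → f = -60/23
  (2846/43, 2492/43) → f = 9232/43
  (0, 38) → f = -380
The feasible region is unbounded (it extends along (0, 1), (7, 9)), but f strictly decreases along every unbounded feasible direction, so there is no improving ray and the maximum is attained at a vertex.

The binding constraints are -8s + 11t = 108 and -9s + 7t = -190.
Solving simultaneously gives s = 2846/43, t = 2492/43.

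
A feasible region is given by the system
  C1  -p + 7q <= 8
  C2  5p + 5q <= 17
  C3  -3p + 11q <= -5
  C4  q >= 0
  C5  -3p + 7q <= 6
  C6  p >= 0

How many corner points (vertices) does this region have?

3

Pairwise boundary intersections that survive every other constraint:
  (106/35, 13/35)
  (17/5, 0)
  (5/3, 0)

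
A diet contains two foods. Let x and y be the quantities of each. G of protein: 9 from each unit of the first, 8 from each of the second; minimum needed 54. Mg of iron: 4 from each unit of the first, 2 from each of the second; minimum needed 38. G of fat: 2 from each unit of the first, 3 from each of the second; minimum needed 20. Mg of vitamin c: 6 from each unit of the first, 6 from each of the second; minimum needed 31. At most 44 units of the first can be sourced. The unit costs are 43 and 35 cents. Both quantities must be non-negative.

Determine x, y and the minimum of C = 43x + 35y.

Extreme points and C = 43x + 35y:
  (0, 19) → C = 665
  (10, 0) → C = 430
  (44, 0) → C = 1892
  (37/4, 1/2) → C = 1661/4
The feasible region is unbounded (it extends along (0, 1)), but C strictly increases along every unbounded feasible direction, so there is no improving ray and the minimum is attained at a vertex.

x = 37/4, y = 1/2, minimum C = 1661/4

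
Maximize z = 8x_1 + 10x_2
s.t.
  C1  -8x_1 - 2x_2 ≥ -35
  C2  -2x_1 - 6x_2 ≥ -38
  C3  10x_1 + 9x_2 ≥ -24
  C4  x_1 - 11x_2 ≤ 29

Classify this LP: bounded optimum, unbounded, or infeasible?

bounded optimum

Vertices and z = 8x_1 + 10x_2:
  (67/22, 117/22) → z = 853/11
  (443/90, -197/90) → z = 787/45
  (-81/7, 214/21) → z = 28/3
  (-3/119, -314/119) → z = -452/17
The feasible region has finitely many vertices and no improving ray; the maximum is 853/11 at (67/22, 117/22).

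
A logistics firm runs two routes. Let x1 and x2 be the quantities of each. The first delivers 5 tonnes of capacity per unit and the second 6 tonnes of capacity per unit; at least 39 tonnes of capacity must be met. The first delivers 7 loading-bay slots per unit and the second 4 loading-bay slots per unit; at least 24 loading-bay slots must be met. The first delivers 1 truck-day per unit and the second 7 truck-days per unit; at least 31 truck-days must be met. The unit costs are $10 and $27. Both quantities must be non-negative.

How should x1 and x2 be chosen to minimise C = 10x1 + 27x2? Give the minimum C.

x1 = 3, x2 = 4, minimum C = 138

Vertices and C = 10x1 + 27x2:
  (0, 13/2) → C = 351/2
  (31, 0) → C = 310
  (3, 4) → C = 138
The feasible region is unbounded (it extends along (0, 1), (1, 0)), but C strictly increases along every unbounded feasible direction, so there is no improving ray and the minimum is attained at a vertex.

At the optimal vertex, 5x1 + 6x2 = 39 and x1 + 7x2 = 31.
Solving simultaneously gives x1 = 3, x2 = 4.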